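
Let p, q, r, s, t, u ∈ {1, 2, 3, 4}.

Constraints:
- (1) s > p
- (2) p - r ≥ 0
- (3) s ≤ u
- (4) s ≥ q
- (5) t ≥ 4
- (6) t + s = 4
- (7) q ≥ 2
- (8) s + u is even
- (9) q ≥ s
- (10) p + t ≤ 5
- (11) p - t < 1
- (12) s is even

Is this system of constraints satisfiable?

From constraint 5: t ≥ 4. From constraints 4 and 7: s ≥ q ≥ 2. Hence t + s ≥ 6. But constraint 6 requires t + s = 4, and 4 < 6. Contradiction.

Unsatisfiable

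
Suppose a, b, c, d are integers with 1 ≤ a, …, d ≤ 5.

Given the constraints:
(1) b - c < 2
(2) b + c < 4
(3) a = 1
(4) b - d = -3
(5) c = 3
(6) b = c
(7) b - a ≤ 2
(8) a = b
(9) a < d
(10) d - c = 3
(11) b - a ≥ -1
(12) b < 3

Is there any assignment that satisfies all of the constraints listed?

Constraint 3 fixes a = 1 and constraint 5 fixes c = 3. Constraints 6 and 8 give a = b = c, so a = c. But 1 ≠ 3 — contradiction.

Unsatisfiable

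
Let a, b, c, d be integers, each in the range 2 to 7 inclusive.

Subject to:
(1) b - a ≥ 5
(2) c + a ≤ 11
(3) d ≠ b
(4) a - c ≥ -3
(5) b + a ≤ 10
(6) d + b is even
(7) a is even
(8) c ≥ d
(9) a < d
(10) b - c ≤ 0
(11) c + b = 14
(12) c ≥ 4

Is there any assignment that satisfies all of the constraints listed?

Unsatisfiable

Constraints 1, 4, and 10 give a − c ≥ -3, c − b ≥ 0, b − a ≥ 5.
Adding all 3 inequalities: the left sides telescope to 0, and the right sides sum to (-3) + 0 + 5 = 2. So 0 ≥ 2, which is false.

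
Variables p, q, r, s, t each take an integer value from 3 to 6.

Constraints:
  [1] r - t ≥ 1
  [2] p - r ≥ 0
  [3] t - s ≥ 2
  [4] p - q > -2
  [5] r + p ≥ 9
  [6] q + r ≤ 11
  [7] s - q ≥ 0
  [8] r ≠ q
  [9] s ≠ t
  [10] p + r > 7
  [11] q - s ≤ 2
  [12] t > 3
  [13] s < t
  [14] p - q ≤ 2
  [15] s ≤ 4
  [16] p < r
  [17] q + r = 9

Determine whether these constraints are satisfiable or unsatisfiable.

Unsatisfiable

Constraints 1, 2, 3, 7, and 14 give t − s ≥ 2, s − q ≥ 0, q − p ≥ -2, p − r ≥ 0, r − t ≥ 1.
Adding all 5 inequalities: the left sides telescope to 0, and the right sides sum to 2 + 0 + (-2) + 0 + 1 = 1. So 0 ≥ 1, which is false.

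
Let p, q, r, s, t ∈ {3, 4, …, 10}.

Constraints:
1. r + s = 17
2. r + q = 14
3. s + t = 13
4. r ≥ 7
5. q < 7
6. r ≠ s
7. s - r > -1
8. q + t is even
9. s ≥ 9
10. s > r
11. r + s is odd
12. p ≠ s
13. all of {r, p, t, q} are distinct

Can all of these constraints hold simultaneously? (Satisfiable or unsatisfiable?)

Satisfiable

Setting (p, q, r, s, t) = (5, 6, 8, 9, 4) satisfies everything: constraint 1: r + s = 17; constraint 2: r + q = 14; constraint 3: s + t = 13, and the others follow.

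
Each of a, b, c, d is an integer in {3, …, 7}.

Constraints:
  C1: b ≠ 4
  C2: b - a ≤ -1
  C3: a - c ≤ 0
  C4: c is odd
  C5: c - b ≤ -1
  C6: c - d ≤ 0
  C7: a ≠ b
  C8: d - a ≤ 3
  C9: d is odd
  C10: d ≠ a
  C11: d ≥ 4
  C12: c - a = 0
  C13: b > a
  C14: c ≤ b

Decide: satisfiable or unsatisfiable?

Constraints 2, 3, and 5 give a − b ≥ 1, b − c ≥ 1, c − a ≥ 0.
Adding all 3 inequalities: the left sides telescope to 0, and the right sides sum to 1 + 1 + 0 = 2. So 0 ≥ 2, which is false.

Unsatisfiable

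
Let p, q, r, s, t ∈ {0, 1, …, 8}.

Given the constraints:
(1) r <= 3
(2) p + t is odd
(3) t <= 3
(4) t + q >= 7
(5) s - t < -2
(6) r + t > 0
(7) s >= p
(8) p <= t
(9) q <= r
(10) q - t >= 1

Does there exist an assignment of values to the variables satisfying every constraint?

From constraint 3: t ≤ 3. From constraints 1 and 9: q ≤ r ≤ 3. Hence t + q ≤ 6. But constraint 4 requires t + q ≥ 7, and 7 > 6. Contradiction.

Unsatisfiable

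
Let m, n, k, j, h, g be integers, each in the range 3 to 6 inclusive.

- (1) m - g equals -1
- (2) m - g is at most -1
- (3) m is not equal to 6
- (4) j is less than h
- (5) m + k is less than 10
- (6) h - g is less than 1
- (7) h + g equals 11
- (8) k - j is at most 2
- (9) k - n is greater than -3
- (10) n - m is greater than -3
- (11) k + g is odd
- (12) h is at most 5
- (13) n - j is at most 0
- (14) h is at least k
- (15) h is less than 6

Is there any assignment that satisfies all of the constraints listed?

Satisfiable

Take m = 5, n = 3, k = 3, j = 3, h = 5, g = 6. Then constraint 1: m - g = -1; constraint 2: m - g = -1, and every other listed constraint is also met.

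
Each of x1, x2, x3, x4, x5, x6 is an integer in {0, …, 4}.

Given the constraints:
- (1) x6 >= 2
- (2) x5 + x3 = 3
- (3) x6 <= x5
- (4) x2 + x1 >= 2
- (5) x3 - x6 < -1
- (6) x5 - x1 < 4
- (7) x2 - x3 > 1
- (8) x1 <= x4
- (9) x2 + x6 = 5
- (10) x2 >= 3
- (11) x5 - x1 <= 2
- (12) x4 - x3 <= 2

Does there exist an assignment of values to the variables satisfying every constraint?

Setting (x1, x2, x3, x4, x5, x6) = (1, 3, 0, 1, 3, 2) satisfies everything: constraint 2: x5 + x3 = 3; constraint 4: x2 + x1 = 4; constraint 5: x3 - x6 = -2, and the others follow.

Satisfiable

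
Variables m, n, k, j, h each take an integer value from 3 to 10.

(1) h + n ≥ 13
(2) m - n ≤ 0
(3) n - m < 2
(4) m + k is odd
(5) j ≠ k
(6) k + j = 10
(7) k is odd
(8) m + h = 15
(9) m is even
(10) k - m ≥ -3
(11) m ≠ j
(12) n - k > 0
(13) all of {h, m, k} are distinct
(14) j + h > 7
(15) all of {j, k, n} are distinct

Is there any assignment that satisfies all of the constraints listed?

Satisfiable

The assignment m = 10, n = 10, k = 7, j = 3, h = 5 works:
  constraint 1 holds since h + n = 15.
  constraint 2 holds since m - n = 0.
  constraint 3 holds since n - m = 0.
The rest check out directly.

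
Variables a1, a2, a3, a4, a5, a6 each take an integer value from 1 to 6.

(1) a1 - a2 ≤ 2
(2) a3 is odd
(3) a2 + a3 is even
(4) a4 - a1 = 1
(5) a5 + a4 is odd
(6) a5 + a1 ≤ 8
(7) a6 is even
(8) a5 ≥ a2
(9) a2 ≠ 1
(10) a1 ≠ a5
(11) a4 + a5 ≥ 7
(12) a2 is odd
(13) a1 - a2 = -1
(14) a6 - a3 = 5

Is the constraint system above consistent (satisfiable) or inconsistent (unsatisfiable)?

Setting (a1, a2, a3, a4, a5, a6) = (2, 3, 1, 3, 4, 6) satisfies everything: constraint 1: a1 - a2 = -1; constraint 4: a4 - a1 = 1, and the others follow.

Satisfiable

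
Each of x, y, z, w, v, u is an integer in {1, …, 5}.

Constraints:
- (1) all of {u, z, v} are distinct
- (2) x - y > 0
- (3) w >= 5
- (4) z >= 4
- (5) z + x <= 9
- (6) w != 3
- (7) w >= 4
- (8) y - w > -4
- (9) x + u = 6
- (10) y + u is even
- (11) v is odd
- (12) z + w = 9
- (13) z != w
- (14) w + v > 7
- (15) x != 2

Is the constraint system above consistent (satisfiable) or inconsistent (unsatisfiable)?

One satisfying assignment is x = 5, y = 3, z = 4, w = 5, v = 5, u = 1.
For the less obvious constraints — constraint 2: x - y = 2; constraint 5: z + x = 9 — and the others hold by inspection.

Satisfiable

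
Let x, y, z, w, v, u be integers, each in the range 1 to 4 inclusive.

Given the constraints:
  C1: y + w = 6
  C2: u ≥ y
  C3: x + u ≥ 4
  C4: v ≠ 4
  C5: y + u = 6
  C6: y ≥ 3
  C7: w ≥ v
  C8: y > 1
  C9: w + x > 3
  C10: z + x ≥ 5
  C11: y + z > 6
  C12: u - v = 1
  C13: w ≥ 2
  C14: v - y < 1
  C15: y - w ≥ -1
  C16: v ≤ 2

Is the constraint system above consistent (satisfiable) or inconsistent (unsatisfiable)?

Try x = 3, y = 3, z = 4, w = 3, v = 2, u = 3.
Check constraint 1: y + w = 6; constraint 3: x + u = 6. The remaining constraints are straightforward to verify.

Satisfiable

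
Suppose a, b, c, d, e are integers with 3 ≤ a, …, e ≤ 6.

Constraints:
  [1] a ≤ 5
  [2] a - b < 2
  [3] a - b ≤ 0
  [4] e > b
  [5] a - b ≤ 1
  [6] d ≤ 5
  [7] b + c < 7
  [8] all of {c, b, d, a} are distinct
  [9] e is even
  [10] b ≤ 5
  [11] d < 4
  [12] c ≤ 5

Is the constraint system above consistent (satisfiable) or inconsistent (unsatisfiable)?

Unsatisfiable

Constraints 1, 6, 10, and 12 confine each of c, b, d, a to the 3 values {3, …, 5} (the domain already gives each ≥ 3).
Constraint 8 requires all 4 of them to be distinct, but only 3 values are available — impossible by the pigeonhole principle.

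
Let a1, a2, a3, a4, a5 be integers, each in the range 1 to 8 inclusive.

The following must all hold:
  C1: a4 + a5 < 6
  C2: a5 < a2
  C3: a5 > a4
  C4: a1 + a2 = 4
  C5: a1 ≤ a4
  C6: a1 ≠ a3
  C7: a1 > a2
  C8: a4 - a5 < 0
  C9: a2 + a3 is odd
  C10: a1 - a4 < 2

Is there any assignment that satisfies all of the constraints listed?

Unsatisfiable

Constraints 2, 3, 5, and 7 give a2 < a1, a1 ≤ a4, a4 < a5, a5 < a2. Chaining: a2 < a1 ≤ a4 < a5 < a2, which forces a2 < a2 — impossible.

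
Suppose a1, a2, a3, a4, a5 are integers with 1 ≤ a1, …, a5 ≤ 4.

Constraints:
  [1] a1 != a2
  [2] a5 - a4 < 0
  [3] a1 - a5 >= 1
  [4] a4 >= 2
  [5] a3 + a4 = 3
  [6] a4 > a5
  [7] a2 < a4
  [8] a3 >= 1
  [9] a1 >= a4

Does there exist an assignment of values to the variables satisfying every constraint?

Satisfiable

Take a1 = 2, a2 = 1, a3 = 1, a4 = 2, a5 = 1. Then constraint 2: a5 - a4 = -1; constraint 3: a1 - a5 = 1; constraint 5: a3 + a4 = 3, and every other listed constraint is also met.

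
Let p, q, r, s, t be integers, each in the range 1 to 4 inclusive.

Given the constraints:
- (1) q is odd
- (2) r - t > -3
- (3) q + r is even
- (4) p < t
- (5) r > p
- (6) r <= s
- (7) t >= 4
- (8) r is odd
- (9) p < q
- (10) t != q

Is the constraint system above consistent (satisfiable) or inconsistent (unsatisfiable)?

The assignment p = 1, q = 3, r = 3, s = 4, t = 4 works:
  constraint 1 holds since q = 3 is odd.
  constraint 2 holds since r - t = -1.
The rest check out directly.

Satisfiable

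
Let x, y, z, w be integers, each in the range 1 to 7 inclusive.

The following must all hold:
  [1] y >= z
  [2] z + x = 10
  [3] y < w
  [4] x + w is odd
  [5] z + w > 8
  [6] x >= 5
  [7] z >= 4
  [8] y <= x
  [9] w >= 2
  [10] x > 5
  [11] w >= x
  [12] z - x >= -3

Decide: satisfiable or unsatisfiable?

One satisfying assignment is x = 6, y = 5, z = 4, w = 7.
For the less obvious constraints — constraint 2: z + x = 10; constraint 5: z + w = 11; constraint 12: z - x = -2 — and the others hold by inspection.

Satisfiable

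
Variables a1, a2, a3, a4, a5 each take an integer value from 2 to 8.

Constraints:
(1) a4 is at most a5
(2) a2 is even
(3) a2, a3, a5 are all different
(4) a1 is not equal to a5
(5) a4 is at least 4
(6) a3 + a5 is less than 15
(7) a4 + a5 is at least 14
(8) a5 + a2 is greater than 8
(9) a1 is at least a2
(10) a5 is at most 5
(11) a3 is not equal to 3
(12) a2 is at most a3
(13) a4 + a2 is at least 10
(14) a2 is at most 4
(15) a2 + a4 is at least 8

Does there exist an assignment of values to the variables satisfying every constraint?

Unsatisfiable

From constraints 1 and 10: a4 ≤ a5 ≤ 5. From constraint 14: a2 ≤ 4. Hence a4 + a2 ≤ 9. But constraint 13 requires a4 + a2 ≥ 10, and 10 > 9. Contradiction.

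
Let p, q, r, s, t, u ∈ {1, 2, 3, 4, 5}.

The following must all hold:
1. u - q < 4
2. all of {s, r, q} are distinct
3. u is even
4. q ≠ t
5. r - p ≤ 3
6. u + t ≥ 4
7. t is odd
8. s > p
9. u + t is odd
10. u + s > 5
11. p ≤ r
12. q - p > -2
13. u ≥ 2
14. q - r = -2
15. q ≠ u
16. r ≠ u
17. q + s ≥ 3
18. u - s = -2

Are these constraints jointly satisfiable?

Take p = 1, q = 1, r = 3, s = 4, t = 3, u = 2. Then constraint 1: u - q = 1; constraint 5: r - p = 2; constraint 6: u + t = 5, and every other listed constraint is also met.

Satisfiable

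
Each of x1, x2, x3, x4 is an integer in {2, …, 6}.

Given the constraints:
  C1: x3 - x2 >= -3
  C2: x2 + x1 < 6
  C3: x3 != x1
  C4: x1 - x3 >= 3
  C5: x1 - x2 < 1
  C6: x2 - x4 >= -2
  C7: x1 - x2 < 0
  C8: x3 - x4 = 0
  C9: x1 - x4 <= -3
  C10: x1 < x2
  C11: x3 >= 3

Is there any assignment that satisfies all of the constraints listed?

Unsatisfiable

Constraints 1, 4, 6, and 9 give x2 − x4 ≥ -2, x4 − x1 ≥ 3, x1 − x3 ≥ 3, x3 − x2 ≥ -3.
Adding all 4 inequalities: the left sides telescope to 0, and the right sides sum to (-2) + 3 + 3 + (-3) = 1. So 0 ≥ 1, which is false.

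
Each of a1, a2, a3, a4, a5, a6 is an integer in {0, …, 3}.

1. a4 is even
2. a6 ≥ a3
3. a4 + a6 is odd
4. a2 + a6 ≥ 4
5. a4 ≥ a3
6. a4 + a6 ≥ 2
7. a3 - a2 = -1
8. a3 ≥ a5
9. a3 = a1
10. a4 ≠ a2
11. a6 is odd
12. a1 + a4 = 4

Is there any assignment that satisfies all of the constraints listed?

Satisfiable

Try a1 = 2, a2 = 3, a3 = 2, a4 = 2, a5 = 0, a6 = 3.
Check constraint 4: a2 + a6 = 6; constraint 6: a4 + a6 = 5. The remaining constraints are straightforward to verify.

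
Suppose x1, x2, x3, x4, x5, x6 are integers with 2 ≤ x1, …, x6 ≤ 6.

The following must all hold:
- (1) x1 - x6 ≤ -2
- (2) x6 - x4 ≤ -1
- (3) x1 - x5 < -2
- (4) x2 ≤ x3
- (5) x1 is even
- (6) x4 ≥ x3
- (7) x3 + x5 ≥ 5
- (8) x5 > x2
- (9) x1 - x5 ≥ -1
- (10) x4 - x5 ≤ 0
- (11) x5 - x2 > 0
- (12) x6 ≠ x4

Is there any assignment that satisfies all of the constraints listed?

Unsatisfiable

Constraints 1, 2, 9, and 10 give x4 − x6 ≥ 1, x6 − x1 ≥ 2, x1 − x5 ≥ -1, x5 − x4 ≥ 0.
Adding all 4 inequalities: the left sides telescope to 0, and the right sides sum to 1 + 2 + (-1) + 0 = 2. So 0 ≥ 2, which is false.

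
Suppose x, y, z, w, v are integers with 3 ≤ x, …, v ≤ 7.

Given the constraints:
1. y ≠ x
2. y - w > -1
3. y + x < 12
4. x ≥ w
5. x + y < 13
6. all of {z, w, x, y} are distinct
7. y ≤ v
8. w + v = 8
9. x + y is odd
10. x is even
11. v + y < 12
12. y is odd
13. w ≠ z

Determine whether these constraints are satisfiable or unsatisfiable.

Try x = 6, y = 5, z = 7, w = 3, v = 5.
Check constraint 2: y - w = 2; constraint 3: y + x = 11. The remaining constraints are straightforward to verify.

Satisfiable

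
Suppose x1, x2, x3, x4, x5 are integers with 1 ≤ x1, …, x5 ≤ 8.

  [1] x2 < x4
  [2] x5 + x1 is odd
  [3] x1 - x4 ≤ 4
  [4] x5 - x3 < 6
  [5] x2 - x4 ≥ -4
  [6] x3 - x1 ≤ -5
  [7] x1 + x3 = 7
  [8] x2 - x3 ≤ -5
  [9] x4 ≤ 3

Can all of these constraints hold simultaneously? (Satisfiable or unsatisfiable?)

Constraints 3, 5, 6, and 8 give x3 − x2 ≥ 5, x2 − x4 ≥ -4, x4 − x1 ≥ -4, x1 − x3 ≥ 5.
Adding all 4 inequalities: the left sides telescope to 0, and the right sides sum to 5 + (-4) + (-4) + 5 = 2. So 0 ≥ 2, which is false.

Unsatisfiable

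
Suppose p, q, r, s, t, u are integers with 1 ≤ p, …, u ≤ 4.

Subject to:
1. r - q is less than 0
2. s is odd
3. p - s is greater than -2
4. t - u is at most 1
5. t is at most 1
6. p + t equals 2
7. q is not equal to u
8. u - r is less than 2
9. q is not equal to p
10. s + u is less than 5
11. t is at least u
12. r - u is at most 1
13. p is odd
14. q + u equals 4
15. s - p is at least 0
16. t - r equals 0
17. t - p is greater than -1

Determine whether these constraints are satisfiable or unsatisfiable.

Setting (p, q, r, s, t, u) = (1, 3, 1, 1, 1, 1) satisfies everything: constraint 1: r - q = -2; constraint 3: p - s = 0, and the others follow.

Satisfiable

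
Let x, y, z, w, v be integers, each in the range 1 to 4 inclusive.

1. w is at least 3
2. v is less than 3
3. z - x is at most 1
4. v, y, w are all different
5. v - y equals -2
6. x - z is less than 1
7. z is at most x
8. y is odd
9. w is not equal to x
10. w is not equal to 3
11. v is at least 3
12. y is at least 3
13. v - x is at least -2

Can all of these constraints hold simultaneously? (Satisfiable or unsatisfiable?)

Unsatisfiable

Constraints 1, 11, and 12 confine each of v, y, w to the 2 values {3, 4} (the domain already gives each ≤ 4).
Constraint 4 requires all 3 of them to be distinct, but only 2 values are available — impossible by the pigeonhole principle.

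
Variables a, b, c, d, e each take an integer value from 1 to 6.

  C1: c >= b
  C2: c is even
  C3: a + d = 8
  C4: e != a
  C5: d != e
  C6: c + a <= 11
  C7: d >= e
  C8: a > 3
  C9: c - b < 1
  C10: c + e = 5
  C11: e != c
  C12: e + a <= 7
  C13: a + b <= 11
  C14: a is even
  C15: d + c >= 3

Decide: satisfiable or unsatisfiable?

Satisfiable

One satisfying assignment is a = 6, b = 4, c = 4, d = 2, e = 1.
For the less obvious constraints — constraint 3: a + d = 8; constraint 6: c + a = 10 — and the others hold by inspection.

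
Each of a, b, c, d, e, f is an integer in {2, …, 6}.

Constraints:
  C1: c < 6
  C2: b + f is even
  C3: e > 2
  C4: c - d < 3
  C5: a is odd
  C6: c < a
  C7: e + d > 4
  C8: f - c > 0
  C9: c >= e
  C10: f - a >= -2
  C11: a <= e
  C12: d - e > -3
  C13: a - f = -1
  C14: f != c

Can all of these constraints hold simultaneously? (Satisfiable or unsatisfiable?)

Constraints 6, 9, and 11 give e ≤ c, c < a, a ≤ e. Chaining: e ≤ c < a ≤ e, which forces e < e — impossible.

Unsatisfiable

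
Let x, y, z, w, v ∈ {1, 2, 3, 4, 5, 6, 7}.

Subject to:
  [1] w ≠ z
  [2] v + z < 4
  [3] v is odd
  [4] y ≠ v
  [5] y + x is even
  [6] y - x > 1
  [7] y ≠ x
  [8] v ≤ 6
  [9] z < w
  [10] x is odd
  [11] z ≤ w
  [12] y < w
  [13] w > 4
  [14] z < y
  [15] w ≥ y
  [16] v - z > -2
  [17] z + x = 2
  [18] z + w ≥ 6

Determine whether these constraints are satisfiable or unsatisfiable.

Satisfiable

The assignment x = 1, y = 3, z = 1, w = 6, v = 1 works:
  constraint 2 holds since v + z = 2.
  constraint 6 holds since y - x = 2.
The rest check out directly.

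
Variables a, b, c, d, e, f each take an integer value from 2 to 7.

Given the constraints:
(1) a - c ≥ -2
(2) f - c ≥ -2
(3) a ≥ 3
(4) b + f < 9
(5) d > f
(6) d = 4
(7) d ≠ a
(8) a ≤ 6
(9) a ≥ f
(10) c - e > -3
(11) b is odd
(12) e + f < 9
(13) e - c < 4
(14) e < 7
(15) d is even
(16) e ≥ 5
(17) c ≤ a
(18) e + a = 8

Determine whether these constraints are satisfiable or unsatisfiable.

Satisfiable

The assignment a = 3, b = 3, c = 3, d = 4, e = 5, f = 3 works:
  constraint 1 holds since a - c = 0.
  constraint 2 holds since f - c = 0.
The rest check out directly.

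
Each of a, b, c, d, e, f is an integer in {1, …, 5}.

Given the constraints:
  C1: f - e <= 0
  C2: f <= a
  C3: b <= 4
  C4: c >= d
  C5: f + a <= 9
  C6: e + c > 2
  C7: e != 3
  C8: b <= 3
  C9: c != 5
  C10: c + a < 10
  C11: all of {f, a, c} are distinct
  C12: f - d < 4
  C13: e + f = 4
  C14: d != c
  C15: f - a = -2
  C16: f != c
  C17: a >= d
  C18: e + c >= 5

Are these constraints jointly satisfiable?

The assignment a = 4, b = 1, c = 3, d = 1, e = 2, f = 2 works:
  constraint 1 holds since f - e = 0.
  constraint 5 holds since f + a = 6.
The rest check out directly.

Satisfiable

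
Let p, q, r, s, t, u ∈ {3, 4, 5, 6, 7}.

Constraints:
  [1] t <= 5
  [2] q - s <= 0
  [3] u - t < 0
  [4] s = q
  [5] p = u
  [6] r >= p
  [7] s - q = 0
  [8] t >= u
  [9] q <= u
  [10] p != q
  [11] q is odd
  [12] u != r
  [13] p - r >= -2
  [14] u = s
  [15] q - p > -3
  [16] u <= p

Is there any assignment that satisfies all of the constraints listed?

From constraints 4, 5, and 14, p = u = s = q, so p = q. But constraint 10 says p ≠ q. Contradiction.

Unsatisfiable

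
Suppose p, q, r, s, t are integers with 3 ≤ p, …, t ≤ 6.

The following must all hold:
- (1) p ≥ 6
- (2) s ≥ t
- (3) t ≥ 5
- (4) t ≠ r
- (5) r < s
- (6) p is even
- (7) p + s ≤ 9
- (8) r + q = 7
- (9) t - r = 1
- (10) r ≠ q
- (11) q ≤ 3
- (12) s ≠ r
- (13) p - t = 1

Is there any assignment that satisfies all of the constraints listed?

From constraint 1: p ≥ 6. From constraints 2 and 3: s ≥ t ≥ 5. Hence p + s ≥ 11. But constraint 7 requires p + s ≤ 9, and 9 < 11. Contradiction.

Unsatisfiable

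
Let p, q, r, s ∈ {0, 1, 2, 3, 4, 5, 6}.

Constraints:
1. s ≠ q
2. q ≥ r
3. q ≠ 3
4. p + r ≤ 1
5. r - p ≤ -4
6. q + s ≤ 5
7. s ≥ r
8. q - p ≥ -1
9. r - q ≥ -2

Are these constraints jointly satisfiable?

Constraints 5, 8, and 9 give p − r ≥ 4, r − q ≥ -2, q − p ≥ -1.
Adding all 3 inequalities: the left sides telescope to 0, and the right sides sum to 4 + (-2) + (-1) = 1. So 0 ≥ 1, which is false.

Unsatisfiable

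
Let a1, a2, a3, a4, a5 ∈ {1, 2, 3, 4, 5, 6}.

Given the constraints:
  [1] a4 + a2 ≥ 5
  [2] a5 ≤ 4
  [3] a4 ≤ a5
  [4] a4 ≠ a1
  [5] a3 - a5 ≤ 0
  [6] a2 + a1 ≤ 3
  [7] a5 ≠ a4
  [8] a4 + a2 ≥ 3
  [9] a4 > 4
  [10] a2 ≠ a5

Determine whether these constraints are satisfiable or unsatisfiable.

Unsatisfiable

From constraint 9: a4 ≥ 5. From constraints 2 and 3: a4 ≤ a5 and a5 ≤ 4, so a4 ≤ 4. But 4 < 5, so no value of a4 works.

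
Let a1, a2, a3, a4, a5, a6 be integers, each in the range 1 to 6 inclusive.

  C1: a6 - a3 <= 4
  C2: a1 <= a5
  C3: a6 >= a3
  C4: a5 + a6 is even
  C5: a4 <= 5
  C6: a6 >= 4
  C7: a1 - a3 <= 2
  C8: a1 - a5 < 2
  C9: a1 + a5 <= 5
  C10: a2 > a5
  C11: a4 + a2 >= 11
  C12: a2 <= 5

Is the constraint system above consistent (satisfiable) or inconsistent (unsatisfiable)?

From constraint 5: a4 ≤ 5. From constraint 12: a2 ≤ 5. Hence a4 + a2 ≤ 10. But constraint 11 requires a4 + a2 ≥ 11, and 11 > 10. Contradiction.

Unsatisfiable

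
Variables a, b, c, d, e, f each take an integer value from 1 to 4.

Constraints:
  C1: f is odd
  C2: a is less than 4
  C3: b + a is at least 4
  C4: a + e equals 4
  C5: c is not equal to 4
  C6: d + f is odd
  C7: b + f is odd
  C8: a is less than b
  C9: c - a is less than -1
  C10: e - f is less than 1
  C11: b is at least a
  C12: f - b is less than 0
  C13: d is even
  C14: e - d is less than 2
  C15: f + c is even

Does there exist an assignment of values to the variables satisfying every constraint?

Satisfiable

Try a = 3, b = 4, c = 1, d = 2, e = 1, f = 3.
Check constraint 3: b + a = 7; constraint 4: a + e = 4; constraint 9: c - a = -2. The remaining constraints are straightforward to verify.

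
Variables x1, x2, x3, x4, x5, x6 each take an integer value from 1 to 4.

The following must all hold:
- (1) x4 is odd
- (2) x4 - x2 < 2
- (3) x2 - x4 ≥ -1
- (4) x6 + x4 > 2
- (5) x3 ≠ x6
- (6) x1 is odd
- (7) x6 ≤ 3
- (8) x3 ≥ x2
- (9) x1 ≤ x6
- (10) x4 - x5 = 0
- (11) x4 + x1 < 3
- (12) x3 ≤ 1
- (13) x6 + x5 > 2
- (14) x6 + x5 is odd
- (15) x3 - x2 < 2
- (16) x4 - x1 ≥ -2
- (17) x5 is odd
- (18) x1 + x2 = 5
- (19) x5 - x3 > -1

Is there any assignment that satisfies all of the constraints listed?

Unsatisfiable

From constraints 7 and 9: x1 ≤ x6 ≤ 3. From constraints 8 and 12: x2 ≤ x3 ≤ 1. Hence x1 + x2 ≤ 4. But constraint 18 requires x1 + x2 = 5, and 5 > 4. Contradiction.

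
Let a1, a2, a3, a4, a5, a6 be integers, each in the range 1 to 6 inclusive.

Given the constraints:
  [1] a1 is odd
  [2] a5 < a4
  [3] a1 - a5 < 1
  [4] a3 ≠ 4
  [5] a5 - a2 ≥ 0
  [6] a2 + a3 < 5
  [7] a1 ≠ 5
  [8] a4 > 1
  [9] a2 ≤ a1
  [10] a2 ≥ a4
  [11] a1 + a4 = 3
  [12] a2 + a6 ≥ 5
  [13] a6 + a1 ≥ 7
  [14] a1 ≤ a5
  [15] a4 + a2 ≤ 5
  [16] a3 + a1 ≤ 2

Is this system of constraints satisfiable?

Constraints 2, 9, 10, and 14 give a1 ≤ a5, a5 < a4, a4 ≤ a2, a2 ≤ a1. Chaining: a1 ≤ a5 < a4 ≤ a2 ≤ a1, which forces a1 < a1 — impossible.

Unsatisfiable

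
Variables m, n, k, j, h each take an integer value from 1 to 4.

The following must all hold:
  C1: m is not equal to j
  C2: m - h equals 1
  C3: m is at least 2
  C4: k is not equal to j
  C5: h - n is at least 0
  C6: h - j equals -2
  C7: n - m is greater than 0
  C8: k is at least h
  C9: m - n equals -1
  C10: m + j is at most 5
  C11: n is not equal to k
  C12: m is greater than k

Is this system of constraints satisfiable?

Constraints 5, 7, 8, and 12 give k < m, m < n, n ≤ h, h ≤ k. Chaining: k < m < n ≤ h ≤ k, which forces k < k — impossible.

Unsatisfiable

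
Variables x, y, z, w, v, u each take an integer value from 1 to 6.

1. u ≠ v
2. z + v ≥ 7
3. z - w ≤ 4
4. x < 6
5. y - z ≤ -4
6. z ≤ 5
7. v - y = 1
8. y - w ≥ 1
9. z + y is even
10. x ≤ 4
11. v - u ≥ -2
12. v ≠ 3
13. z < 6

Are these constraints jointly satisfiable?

Unsatisfiable

Constraints 3, 5, and 8 give w − z ≥ -4, z − y ≥ 4, y − w ≥ 1.
Adding all 3 inequalities: the left sides telescope to 0, and the right sides sum to (-4) + 4 + 1 = 1. So 0 ≥ 1, which is false.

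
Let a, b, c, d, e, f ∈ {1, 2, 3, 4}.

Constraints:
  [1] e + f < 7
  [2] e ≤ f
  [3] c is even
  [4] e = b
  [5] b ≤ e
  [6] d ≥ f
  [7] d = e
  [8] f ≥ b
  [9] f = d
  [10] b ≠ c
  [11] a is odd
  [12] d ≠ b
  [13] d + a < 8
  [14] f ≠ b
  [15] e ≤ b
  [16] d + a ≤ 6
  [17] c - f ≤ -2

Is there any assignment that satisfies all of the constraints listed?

Unsatisfiable

From constraints 4, 7, and 9, f = d = e = b, so f = b. But constraint 14 says f ≠ b. Contradiction.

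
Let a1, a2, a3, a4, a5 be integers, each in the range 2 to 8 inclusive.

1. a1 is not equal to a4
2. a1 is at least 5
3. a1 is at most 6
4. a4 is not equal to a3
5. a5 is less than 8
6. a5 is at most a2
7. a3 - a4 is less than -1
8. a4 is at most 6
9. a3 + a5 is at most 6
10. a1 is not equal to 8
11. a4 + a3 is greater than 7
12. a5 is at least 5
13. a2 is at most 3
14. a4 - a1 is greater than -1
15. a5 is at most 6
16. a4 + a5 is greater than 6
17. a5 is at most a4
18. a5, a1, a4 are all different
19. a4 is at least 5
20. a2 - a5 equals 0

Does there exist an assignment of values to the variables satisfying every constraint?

Unsatisfiable

Constraints 2, 3, 8, 12, 15, and 19 confine each of a5, a1, a4 to the 2 values {5, 6}.
Constraint 18 requires all 3 of them to be distinct, but only 2 values are available — impossible by the pigeonhole principle.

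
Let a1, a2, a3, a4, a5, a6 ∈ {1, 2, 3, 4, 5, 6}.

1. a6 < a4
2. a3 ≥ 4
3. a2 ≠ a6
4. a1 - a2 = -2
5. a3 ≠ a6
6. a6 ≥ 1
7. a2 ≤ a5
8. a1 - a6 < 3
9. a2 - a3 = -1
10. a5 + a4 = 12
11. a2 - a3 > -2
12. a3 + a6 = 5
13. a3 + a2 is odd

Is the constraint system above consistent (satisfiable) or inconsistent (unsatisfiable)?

The assignment a1 = 1, a2 = 3, a3 = 4, a4 = 6, a5 = 6, a6 = 1 works:
  constraint 4 holds since a1 - a2 = -2.
  constraint 8 holds since a1 - a6 = 0.
The rest check out directly.

Satisfiable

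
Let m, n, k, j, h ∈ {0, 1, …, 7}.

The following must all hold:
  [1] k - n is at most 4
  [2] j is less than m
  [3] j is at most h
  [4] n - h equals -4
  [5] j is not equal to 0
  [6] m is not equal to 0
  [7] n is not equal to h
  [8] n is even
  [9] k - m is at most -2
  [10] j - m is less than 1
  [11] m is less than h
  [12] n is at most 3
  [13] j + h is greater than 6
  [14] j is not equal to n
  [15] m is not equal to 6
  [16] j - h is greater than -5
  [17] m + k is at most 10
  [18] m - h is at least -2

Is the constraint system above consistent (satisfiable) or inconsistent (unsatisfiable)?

Take m = 5, n = 2, k = 3, j = 3, h = 6. Then constraint 1: k - n = 1; constraint 4: n - h = -4; constraint 9: k - m = -2, and every other listed constraint is also met.

Satisfiable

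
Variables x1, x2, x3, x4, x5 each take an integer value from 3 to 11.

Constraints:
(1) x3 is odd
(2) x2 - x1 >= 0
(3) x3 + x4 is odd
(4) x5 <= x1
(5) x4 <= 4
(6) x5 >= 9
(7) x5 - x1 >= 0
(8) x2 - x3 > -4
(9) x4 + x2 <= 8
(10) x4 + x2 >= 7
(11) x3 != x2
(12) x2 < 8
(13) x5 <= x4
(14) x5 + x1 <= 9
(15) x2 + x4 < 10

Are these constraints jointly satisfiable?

Unsatisfiable

From constraints 6 and 13: x4 ≥ x5 and x5 ≥ 9, so x4 ≥ 9. From constraint 5: x4 ≤ 4. But 4 < 9, so no value of x4 works.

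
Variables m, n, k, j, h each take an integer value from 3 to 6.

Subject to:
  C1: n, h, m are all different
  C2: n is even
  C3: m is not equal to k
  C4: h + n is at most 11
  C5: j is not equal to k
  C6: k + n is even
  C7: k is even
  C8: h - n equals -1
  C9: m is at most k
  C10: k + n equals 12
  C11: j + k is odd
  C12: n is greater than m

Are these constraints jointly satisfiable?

Take m = 4, n = 6, k = 6, j = 3, h = 5. Then constraint 4: h + n = 11; constraint 8: h - n = -1; constraint 10: k + n = 12, and every other listed constraint is also met.

Satisfiable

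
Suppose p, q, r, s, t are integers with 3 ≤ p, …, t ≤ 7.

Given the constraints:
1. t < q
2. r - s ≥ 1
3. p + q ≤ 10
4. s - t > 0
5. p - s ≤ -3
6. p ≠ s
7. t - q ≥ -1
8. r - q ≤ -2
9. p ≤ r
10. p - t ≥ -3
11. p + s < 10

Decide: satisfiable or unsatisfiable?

Unsatisfiable

Constraints 2, 5, 7, 8, and 10 give p − t ≥ -3, t − q ≥ -1, q − r ≥ 2, r − s ≥ 1, s − p ≥ 3.
Adding all 5 inequalities: the left sides telescope to 0, and the right sides sum to (-3) + (-1) + 2 + 1 + 3 = 2. So 0 ≥ 2, which is false.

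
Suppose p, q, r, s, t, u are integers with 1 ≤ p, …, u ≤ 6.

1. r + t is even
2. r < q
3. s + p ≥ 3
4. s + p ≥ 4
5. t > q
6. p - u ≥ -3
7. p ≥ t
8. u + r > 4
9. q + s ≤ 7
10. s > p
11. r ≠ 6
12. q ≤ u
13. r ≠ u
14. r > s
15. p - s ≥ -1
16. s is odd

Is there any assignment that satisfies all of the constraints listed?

Unsatisfiable

Constraints 2, 5, 7, 10, and 14 give t ≤ p, p < s, s < r, r < q, q < t. Chaining: t ≤ p < s < r < q < t, which forces t < t — impossible.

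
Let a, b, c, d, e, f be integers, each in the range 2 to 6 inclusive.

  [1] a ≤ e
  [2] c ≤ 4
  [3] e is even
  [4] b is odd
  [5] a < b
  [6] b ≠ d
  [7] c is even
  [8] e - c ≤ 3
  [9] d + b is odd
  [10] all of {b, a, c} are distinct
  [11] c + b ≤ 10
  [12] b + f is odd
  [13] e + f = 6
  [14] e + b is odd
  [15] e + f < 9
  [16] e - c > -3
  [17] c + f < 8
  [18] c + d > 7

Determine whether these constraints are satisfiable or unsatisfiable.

Satisfiable

One satisfying assignment is a = 2, b = 3, c = 4, d = 4, e = 4, f = 2.
For the less obvious constraints — constraint 8: e - c = 0; constraint 11: c + b = 7; constraint 13: e + f = 6 — and the others hold by inspection.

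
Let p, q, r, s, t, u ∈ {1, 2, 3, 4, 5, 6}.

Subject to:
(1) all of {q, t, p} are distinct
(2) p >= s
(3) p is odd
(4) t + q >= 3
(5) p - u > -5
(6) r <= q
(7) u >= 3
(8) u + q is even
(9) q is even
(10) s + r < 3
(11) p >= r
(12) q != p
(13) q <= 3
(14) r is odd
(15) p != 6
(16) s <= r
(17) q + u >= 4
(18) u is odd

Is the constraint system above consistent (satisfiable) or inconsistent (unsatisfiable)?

Unsatisfiable

Constraint 18 makes u odd and constraint 9 makes q even, so u + q must be odd. Constraint 8 says u + q is even — contradiction.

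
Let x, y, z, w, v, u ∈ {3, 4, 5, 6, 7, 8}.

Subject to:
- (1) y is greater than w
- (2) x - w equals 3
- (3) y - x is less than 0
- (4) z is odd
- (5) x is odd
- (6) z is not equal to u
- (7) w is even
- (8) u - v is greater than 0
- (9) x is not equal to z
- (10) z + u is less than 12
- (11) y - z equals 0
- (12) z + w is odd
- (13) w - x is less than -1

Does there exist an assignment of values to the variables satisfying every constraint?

The assignment x = 7, y = 5, z = 5, w = 4, v = 3, u = 4 works:
  constraint 2 holds since x - w = 3.
  constraint 3 holds since y - x = -2.
The rest check out directly.

Satisfiable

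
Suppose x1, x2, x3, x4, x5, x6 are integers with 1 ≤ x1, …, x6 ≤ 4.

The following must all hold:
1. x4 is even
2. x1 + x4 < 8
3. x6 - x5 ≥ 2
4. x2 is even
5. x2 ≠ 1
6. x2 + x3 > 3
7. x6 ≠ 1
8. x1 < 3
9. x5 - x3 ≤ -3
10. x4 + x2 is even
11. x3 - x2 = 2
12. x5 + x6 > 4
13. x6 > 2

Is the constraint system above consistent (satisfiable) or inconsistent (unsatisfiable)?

Satisfiable

The assignment x1 = 1, x2 = 2, x3 = 4, x4 = 4, x5 = 1, x6 = 4 works:
  constraint 2 holds since x1 + x4 = 5.
  constraint 3 holds since x6 - x5 = 3.
  constraint 6 holds since x2 + x3 = 6.
The rest check out directly.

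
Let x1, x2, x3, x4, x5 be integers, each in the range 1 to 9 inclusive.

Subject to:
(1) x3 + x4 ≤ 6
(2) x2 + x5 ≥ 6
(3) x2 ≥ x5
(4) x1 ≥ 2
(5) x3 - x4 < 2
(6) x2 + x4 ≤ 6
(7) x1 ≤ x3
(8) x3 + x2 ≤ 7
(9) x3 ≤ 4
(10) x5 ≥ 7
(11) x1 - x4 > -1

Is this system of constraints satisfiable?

From constraints 4 and 7: x3 ≥ x1 ≥ 2. From constraints 3 and 10: x2 ≥ x5 ≥ 7. Hence x3 + x2 ≥ 9. But constraint 8 requires x3 + x2 ≤ 7, and 7 < 9. Contradiction.

Unsatisfiable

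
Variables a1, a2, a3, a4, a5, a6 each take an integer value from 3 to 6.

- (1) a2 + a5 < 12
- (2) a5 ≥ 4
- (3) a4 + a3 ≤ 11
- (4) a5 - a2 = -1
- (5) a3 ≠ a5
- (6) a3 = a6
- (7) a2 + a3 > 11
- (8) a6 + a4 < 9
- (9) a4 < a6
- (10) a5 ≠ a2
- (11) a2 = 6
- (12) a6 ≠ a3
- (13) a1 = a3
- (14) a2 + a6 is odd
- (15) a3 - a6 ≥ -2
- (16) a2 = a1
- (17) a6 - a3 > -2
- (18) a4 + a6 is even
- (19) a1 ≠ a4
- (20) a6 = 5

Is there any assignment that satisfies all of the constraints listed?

Constraint 11 fixes a2 = 6 and constraint 20 fixes a6 = 5. Constraints 6, 13, and 16 give a2 = a1 = a3 = a6, so a2 = a6. But 6 ≠ 5 — contradiction.

Unsatisfiable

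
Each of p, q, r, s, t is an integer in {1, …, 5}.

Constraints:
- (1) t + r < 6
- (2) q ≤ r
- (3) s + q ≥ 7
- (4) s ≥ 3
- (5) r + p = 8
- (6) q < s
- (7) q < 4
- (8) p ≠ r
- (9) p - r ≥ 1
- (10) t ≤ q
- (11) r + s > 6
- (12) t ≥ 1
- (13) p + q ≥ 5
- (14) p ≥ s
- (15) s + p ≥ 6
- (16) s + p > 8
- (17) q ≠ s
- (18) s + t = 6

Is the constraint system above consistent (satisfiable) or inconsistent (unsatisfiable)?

Satisfiable

Take p = 5, q = 3, r = 3, s = 4, t = 2. Then constraint 1: t + r = 5; constraint 3: s + q = 7; constraint 5: r + p = 8, and every other listed constraint is also met.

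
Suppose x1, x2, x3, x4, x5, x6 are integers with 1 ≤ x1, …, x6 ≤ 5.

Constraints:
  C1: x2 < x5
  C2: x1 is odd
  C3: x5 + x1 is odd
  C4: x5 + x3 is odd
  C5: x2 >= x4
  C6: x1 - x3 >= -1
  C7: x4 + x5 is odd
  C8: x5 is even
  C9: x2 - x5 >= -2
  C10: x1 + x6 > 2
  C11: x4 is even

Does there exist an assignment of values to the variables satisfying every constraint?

Constraint 11 makes x4 even and constraint 8 makes x5 even, so x4 + x5 must be even. Constraint 7 says x4 + x5 is odd — contradiction.

Unsatisfiable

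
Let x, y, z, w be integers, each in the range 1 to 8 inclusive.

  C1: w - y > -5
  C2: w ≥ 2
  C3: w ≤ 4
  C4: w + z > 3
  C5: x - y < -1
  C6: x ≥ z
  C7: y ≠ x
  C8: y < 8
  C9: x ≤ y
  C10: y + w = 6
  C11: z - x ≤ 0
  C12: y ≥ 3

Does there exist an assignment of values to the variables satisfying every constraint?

Satisfiable

Setting (x, y, z, w) = (2, 4, 2, 2) satisfies everything: constraint 1: w - y = -2; constraint 4: w + z = 4, and the others follow.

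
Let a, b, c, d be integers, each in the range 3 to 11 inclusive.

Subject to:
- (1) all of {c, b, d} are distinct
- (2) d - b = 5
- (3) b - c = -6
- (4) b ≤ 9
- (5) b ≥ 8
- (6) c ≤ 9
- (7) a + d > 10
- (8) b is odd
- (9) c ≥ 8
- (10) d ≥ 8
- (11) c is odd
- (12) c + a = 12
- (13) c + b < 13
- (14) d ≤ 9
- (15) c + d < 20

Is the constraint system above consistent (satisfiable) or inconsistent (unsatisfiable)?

Constraints 4, 5, 6, 9, 10, and 14 confine each of c, b, d to the 2 values {8, 9}.
Constraint 1 requires all 3 of them to be distinct, but only 2 values are available — impossible by the pigeonhole principle.

Unsatisfiable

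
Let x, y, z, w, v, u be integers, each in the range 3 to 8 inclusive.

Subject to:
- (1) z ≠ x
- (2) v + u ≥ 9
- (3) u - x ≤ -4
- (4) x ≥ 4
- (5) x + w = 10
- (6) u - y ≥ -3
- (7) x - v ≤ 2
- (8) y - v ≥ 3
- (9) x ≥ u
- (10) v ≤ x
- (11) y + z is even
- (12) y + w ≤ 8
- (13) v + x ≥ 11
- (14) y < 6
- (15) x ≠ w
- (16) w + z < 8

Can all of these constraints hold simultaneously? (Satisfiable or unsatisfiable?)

Unsatisfiable

Constraints 3, 6, 7, and 8 give v − x ≥ -2, x − u ≥ 4, u − y ≥ -3, y − v ≥ 3.
Adding all 4 inequalities: the left sides telescope to 0, and the right sides sum to (-2) + 4 + (-3) + 3 = 2. So 0 ≥ 2, which is false.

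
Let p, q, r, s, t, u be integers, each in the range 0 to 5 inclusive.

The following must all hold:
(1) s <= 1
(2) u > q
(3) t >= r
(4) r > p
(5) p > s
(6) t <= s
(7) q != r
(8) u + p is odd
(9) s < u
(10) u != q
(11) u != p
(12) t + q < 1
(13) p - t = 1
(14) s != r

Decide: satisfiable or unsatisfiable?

Unsatisfiable

Constraints 3, 4, 5, and 6 give t ≤ s, s < p, p < r, r ≤ t. Chaining: t ≤ s < p < r ≤ t, which forces t < t — impossible.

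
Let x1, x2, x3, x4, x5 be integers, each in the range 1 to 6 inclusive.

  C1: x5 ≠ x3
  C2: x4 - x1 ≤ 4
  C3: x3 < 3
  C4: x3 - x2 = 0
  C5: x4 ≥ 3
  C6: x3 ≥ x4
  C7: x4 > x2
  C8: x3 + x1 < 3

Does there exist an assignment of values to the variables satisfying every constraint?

Unsatisfiable

From constraints 5 and 6: x3 ≥ x4 and x4 ≥ 3, so x3 ≥ 3. From constraint 3: x3 ≤ 2. But 2 < 3, so no value of x3 works.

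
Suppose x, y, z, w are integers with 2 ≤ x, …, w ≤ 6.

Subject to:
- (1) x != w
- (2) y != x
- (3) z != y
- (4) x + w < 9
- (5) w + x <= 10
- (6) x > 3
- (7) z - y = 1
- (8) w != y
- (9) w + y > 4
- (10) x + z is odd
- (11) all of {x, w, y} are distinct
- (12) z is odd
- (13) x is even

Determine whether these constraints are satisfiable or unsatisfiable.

Satisfiable

Take x = 4, y = 2, z = 3, w = 3. Then constraint 4: x + w = 7; constraint 5: w + x = 7; constraint 7: z - y = 1, and every other listed constraint is also met.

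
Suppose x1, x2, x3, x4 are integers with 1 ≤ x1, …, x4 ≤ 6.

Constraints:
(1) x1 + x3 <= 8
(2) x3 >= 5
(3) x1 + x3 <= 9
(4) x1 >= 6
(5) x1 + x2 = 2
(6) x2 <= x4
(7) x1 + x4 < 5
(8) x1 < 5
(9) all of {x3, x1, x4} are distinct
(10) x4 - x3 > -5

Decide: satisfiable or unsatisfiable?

From constraint 4: x1 ≥ 6. From constraint 2: x3 ≥ 5. Hence x1 + x3 ≥ 11. But constraint 3 requires x1 + x3 ≤ 9, and 9 < 11. Contradiction.

Unsatisfiable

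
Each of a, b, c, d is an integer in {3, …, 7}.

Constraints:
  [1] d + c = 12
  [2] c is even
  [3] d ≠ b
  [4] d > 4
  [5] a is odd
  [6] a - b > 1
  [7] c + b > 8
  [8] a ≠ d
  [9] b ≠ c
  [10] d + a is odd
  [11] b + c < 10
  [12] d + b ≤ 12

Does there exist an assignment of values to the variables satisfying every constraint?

Satisfiable

Try a = 7, b = 3, c = 6, d = 6.
Check constraint 1: d + c = 12; constraint 6: a - b = 4; constraint 7: c + b = 9. The remaining constraints are straightforward to verify.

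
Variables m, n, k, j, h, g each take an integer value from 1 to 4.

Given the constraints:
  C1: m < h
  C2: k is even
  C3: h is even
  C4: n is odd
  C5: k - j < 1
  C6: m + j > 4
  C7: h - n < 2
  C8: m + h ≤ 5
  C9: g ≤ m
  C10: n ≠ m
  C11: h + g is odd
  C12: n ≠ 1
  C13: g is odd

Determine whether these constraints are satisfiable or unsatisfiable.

Take m = 1, n = 3, k = 4, j = 4, h = 2, g = 1. Then constraint 5: k - j = 0; constraint 6: m + j = 5, and every other listed constraint is also met.

Satisfiable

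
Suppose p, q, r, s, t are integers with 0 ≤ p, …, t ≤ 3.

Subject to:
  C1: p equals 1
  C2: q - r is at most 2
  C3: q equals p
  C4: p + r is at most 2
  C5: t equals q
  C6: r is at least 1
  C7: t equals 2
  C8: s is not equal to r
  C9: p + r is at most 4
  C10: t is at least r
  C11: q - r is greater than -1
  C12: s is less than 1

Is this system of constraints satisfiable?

Constraint 7 fixes t = 2 and constraint 1 fixes p = 1. Constraints 3 and 5 give t = q = p, so t = p. But 2 ≠ 1 — contradiction.

Unsatisfiable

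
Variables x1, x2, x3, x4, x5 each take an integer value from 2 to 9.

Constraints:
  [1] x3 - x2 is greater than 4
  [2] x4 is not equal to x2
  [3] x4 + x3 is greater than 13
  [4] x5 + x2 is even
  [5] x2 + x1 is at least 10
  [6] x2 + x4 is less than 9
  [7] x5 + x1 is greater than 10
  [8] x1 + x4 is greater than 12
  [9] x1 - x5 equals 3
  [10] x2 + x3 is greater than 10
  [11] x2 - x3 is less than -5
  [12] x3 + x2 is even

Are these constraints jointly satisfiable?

Take x1 = 8, x2 = 3, x3 = 9, x4 = 5, x5 = 5. Then constraint 1: x3 - x2 = 6; constraint 3: x4 + x3 = 14, and every other listed constraint is also met.

Satisfiable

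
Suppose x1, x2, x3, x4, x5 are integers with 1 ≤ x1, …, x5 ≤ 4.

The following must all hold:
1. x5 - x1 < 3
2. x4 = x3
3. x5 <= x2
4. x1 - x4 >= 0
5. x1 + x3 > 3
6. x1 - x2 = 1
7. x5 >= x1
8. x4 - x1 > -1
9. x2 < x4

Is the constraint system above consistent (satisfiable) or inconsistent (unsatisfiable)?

Constraints 3, 4, 7, and 9 give x2 < x4, x4 ≤ x1, x1 ≤ x5, x5 ≤ x2. Chaining: x2 < x4 ≤ x1 ≤ x5 ≤ x2, which forces x2 < x2 — impossible.

Unsatisfiable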